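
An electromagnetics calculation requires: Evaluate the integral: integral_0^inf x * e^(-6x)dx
This is a Gamma integral. Substitute u=6x (du=6 dx):
integral_0^inf x * e^(-6x) dx=(1/6^2) integral_0^inf u^1 * e^(-u) du
=Gamma(2)/6^2=1!/6^2=1/36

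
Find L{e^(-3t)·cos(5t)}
First shifting: L{e^(at)f(t)}=F(s-a)
L{cos(5t)}=s/(s²+25)
Shift: (s+3)/((s+3)²+25)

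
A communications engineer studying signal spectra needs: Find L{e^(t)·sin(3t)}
First shifting: L{e^(at)f(t)} = F(s-a)
L{sin(3t)} = 3/(s² + 9)
Shift: 3/((s-1)² + 9)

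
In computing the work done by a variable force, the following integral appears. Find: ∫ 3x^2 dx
Using power rule: ∫ 3x^2 dx=3/3 x^3+C=x^3+C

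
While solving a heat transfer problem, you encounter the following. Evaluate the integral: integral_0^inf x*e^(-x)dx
This is a Gamma integral. Substitute u=1x:
integral_0^inf x * e^(-x) dx=(1/1^2) integral_0^inf u^1 * e^(-u) du
=Gamma(2)/1^2=1!/1^2=1/1

Answer: 1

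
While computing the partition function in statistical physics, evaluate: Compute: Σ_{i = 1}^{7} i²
Using formula: Σ i^2=n(n + 1)(2n + 1)/6=7·8·15/6=140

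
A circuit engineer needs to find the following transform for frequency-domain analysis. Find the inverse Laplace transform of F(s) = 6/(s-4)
L^(-1){6/(s-a)}=c·e^(at)
Here a=4, c=6

Answer: 6e^(4t)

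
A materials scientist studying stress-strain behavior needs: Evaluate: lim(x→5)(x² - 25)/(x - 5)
Factor: (x² - 25)=(x-5)(x+5)
Cancel (x-5): lim(x→5) (x+5)=10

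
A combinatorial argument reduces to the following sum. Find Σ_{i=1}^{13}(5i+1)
= 5·Σ i+1·13 = 5·91+13 = 468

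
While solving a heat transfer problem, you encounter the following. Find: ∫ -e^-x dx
Since d/dx[e^-x] = - e^-x, we get 1e^-x+C

Answer: e^-x+C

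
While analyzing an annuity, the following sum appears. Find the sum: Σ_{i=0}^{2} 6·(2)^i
Geometric series: S = a(1 - r^n)/(1 - r)
a = 6, r = 2, n = 3
S = 6(1-8)/-1 = 42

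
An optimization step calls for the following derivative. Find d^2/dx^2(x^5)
Apply power rule 2 times:
d^1: 5x^4
d^2: 20x^3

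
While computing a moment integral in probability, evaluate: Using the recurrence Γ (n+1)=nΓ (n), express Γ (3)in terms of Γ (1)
Γ(3)=2Γ(2)=2·1Γ(1)=...=2!·Γ(1)=2·Γ(1)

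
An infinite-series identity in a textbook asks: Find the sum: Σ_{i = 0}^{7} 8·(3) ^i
Geometric series: S = a(1 - r^n)/(1 - r)
a = 8, r = 3, n = 8
S = 8(1 - 6561)/-2 = 26240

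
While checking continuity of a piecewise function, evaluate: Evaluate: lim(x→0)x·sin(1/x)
Squeeze theorem: -|x| ≤ x·sin(1/x) ≤ |x|
Since x → 0 as x → 0, by squeeze theorem the limit is 0

Answer: 0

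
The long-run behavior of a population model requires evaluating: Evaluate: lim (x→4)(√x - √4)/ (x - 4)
Multiply by conjugate (√x+√4)/(√x+√4):
= (x - 4)/((x - 4)(√x+√4)) = 1/(√x+√4)
As x → 4: 1/(2√4)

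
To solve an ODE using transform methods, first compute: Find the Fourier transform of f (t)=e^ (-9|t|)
Using the standard pair: F{e^(-a|t|)}=2a/(a^2+omega^2)
With a=9: F(omega)=18/(81+omega^2)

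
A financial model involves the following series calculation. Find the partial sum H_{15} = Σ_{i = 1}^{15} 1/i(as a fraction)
H_15 = 1+1/2+1/3+...+1/15
= 1195757/360360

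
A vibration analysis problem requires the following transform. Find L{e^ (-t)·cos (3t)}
First shifting: L{e^(at)f(t)} = F(s-a)
L{cos(3t)} = s/(s² + 9)
Shift: (s + 1)/((s + 1)² + 9)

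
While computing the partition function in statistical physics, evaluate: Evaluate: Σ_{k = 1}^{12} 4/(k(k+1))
Partial fractions: 4/(k(k + 1)) = 4/k - 4/(k + 1)
Telescoping sum: 4(1 - 1/13) = 4·12/13

Answer: 48/13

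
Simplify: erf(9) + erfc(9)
By definition erfc(x)=1 - erf(x)
erf(9) + erfc(9)=erf(9) + 1 - erf(9)=1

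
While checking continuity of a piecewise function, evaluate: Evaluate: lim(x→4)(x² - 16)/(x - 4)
Factor: (x² - 16)=(x-4)(x+4)
Cancel (x-4): lim(x→4) (x+4)=8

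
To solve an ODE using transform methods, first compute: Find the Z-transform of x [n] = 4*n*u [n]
Z{n*u[n]}=z/(z-1)^2
By linearity: Z{4*n*u[n]}=4z/(z-1)^2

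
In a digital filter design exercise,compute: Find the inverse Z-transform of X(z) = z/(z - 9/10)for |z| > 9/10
Standard pair: z/(z-a) <-> a^n * u[n] for causal signals
With a=9/10: x[n]=(9/10)^n * u[n]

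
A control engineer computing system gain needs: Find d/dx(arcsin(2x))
d/dx[arcsin(u)]=u'/√(1-u²), u=2x, u'=2

Answer: 2/√(1-4x²)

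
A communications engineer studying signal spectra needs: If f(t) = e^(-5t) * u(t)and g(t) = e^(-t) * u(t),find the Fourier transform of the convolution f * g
By the convolution theorem: F{f * g}=F(omega) * G(omega)
F(omega)=1/(5 + j * omega), G(omega)=1/(1 + j * omega)
F{f * g}=1/((5 + j * omega)(1 + j * omega))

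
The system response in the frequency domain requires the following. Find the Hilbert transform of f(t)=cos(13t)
The Hilbert transform shifts each frequency component by -pi/2.
H{cos(wt)} = sin(wt)
With w = 13: H{cos(13t)} = sin(13t)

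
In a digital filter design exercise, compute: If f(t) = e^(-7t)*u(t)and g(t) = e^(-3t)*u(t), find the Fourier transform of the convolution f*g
By the convolution theorem: F{f * g} = F(omega) * G(omega)
F(omega) = 1/(7+j * omega), G(omega) = 1/(3+j * omega)
F{f * g} = 1/((7+j * omega)(3+j * omega))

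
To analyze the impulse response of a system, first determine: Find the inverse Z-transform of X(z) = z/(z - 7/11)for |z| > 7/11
Standard pair: z/(z-a) <-> a^n*u[n] for causal signals
With a=7/11: x[n]=(7/11)^n*u[n]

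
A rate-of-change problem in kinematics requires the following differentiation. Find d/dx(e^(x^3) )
Chain rule: d/dx[e^u] = e^u · u' where u = x^3
u' = 3x^2

Answer: 3x^2·e^(x^3)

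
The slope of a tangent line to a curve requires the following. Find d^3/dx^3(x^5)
Apply power rule 3 times:
d^1: 5x^4
d^2: 20x^3
d^3: 60x^2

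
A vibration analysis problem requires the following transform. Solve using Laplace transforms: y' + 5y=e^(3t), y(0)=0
Take L: sY - 0+5Y = 1/(s-3)
Y(s+5) = 1/(s-3)+0
Y = 1/((s-3)(s+5))+0/(s+5)
Partial fractions: 1/((s-3)(s+5)) = (1/8)/(s-3) - (1/8)/(s+5)
So Y = (1/8)/(s-3) - (1/8)/(s+5)
Inverse Laplace transform (L^(-1){1/(s-3)} = e^(3t), L^(-1){1/(s+5)} = e^(-5t)):

Answer: y(t) = (1/8)·e^(3t) - (1/8)·e^(-5t)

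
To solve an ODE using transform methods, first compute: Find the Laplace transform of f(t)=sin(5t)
L{sin(wt)}=w/(s² + w²)
L{sin(5t)}=5/(s² + 25)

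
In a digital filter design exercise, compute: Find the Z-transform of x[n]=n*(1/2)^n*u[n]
Using the property Z{n * a^n * u[n]}=az/(z-a)^2
With a=1/2: X(z)=(1/2)z/(z - 1/2)^2, |z| > 1/2

Answer: (1/2)z/(z - 1/2)^2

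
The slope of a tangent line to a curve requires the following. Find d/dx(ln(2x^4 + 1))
Chain rule: d/dx[ln(u)]=u'/u where u=2x^4 + 1
u'=8x^3

Answer: (8x^3)/(2x^4 + 1)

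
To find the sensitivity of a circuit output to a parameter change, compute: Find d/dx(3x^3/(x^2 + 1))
Quotient rule: (f/g)' = (f'g - fg')/g²
f = 3x^3, f' = 9x^2
g = x^2 + 1, g' = 2x

Answer: (9x^2·(x^2 + 1) - 6x^4)/(x^2 + 1)²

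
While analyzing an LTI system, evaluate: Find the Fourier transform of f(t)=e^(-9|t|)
Using the standard pair: F{e^(-a|t|)}=2a/(a^2+omega^2)
With a=9: F(omega)=18/(81+omega^2)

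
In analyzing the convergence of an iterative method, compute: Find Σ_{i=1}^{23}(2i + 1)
= 2·Σ i+1·23 = 2·276+23 = 575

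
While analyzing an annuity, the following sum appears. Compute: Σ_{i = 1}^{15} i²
Using formula: Σ i^2=n(n+1)(2n+1)/6=15·16·31/6=1240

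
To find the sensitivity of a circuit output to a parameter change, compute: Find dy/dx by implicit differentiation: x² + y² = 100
Differentiate both sides: 2x+2y·(dy/dx)=0
Solve: dy/dx=-2x/(2y)=-x/y

Answer: dy/dx=-x/y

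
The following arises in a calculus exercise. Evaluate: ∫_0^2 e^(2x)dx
Antiderivative: (1/2)e^(2x)
Evaluate: (1/2)(e^4-1)

Answer: (e^4-1)/2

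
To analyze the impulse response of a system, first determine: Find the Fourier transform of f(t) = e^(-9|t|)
Using the standard pair: F{e^(-a|t|)} = 2a/(a^2 + omega^2)
With a = 9: F(omega) = 18/(81 + omega^2)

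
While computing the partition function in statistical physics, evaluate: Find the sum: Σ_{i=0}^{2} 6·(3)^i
Geometric series: S = a(1 - r^n)/(1 - r)
a = 6, r = 3, n = 3
S = 6(1-27)/-2 = 78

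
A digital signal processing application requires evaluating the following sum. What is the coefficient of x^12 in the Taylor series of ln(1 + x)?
ln(1 + x) = Σ (-1)^(n + 1) x^n/n
Coefficient of x^12 = (-1)^13/12 = -1/12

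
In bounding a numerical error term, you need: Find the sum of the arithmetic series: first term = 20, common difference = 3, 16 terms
Last term: a_n = 20 + (16 - 1)·3 = 65
Sum = n(a_1 + a_n)/2 = 16(20 + 65)/2 = 680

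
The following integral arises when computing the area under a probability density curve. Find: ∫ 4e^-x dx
Since d/dx[e^-x] = - e^-x, we get -4e^-x+C

Answer: -4e^-x+C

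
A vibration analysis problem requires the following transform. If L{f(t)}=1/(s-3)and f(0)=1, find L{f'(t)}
L{f'(t)} = s·F(s) - f(0) = s/(s-3)-1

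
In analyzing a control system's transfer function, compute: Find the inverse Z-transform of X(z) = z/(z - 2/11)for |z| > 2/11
Standard pair: z/(z-a) <-> a^n * u[n] for causal signals
With a=2/11: x[n]=(2/11)^n * u[n]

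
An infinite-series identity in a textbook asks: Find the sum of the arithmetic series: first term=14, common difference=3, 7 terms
Last term: a_n = 14 + (7 - 1)·3 = 32
Sum = n(a_1 + a_n)/2 = 7(14 + 32)/2 = 161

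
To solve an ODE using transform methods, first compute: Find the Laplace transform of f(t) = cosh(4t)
L{cosh(at)} = s/(s²-a²)
L{cosh(4t)} = s/(s²-16)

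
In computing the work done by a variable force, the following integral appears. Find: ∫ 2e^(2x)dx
Since d/dx[e^(2x)] = 2e^(2x), we get 1 e^(2x) + C

Answer: e^(2x) + C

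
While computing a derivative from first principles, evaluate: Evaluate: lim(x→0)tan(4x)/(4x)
tan(u) ≈ u for small u:
tan(4x)/(4x) ≈ 4x/(4x) = 4/4

Answer: 1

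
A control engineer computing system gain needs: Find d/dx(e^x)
Chain rule: d/dx[e^u] = e^u · u' where u = x
u' = 1

Answer: 1·e^x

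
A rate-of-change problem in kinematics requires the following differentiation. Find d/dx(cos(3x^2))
Chain rule: d/dx[cos(u)] = -sin(u)·u' where u = 3x^2
u' = 6x

Answer: -6x·sin(3x^2)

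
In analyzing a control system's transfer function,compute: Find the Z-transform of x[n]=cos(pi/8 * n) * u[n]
Z{cos(w0 * n) * u[n]}=z(z - cos(w0))/(z^2 - 2z * cos(w0) + 1)
With w0=pi/8: X(z)=z(z - cos(pi/8))/(z^2 - 2z * cos(pi/8) + 1)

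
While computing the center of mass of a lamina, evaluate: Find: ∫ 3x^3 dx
Using power rule: ∫ 3x^3 dx=3/4 x^4 + C=(3/4)x^4 + C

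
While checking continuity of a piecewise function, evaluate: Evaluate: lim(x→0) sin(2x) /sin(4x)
sin(u) ≈ u for small u:
sin(2x)/sin(4x) ≈ 2x/(4x)=2/4

Answer: 1/2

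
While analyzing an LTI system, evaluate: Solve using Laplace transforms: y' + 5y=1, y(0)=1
Take L of both sides: sY(s)-1+5Y(s) = 1/s
Y(s)(s+5) = 1/s+1
Y(s) = 1/(s(s+5))+1/(s+5)
Partial fractions: 1/(s(s+5)) = (1/5)/s - (1/5)/(s+5)
So Y(s) = (1/5)/s+(4/5)/(s+5)
Inverse transform (L^(-1){1/s} = 1, L^(-1){1/(s+5)} = e^(-5t)):

Answer: y(t) = 1/5+(4/5)·e^(-5t)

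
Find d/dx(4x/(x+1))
Quotient rule: (f/g)'=(f'g - fg')/g²
f=4x, f'=4
g=x+1, g'=1

Answer: (4·(x+1)-4x)/(x+1)²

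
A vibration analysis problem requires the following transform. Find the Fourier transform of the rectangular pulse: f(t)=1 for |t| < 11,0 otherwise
F(omega)=integral from -11 to 11 of e^(-j*omega*t) dt
=2*sin(11*omega)/omega=22*sinc(11*omega/pi)

Answer: 2*sin(11*omega)/omega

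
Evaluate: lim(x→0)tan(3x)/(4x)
tan(u) ≈ u for small u:
tan(3x)/(4x) ≈ 3x/(4x) = 3/4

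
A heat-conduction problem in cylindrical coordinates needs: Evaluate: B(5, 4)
B(x,y) = Γ(x)Γ(y)/Γ(x + y) = (x-1)!(y-1)!/(x + y-1)!
B(5,4) = 4!·3!/8! = 1/280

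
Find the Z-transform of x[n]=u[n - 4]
Using the time-shift property: Z{u[n-4]}=z^(-4) * z/(z-1)
=z^(-3)/(z-1)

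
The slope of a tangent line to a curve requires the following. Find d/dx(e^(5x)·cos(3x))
Product rule: (fg)' = f'g+fg'
f = e^(5x), f' = 5·e^(5x)
g = cos(3x), g' = -3·sin(3x)

Answer: 5·e^(5x)·cos(3x)-3·e^(5x)·sin(3x)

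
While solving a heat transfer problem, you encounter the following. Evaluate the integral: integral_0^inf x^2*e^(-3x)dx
This is a Gamma integral. Substitute u=3x (du=3 dx):
integral_0^inf x^2 * e^(-3x) dx=(1/3^3) integral_0^inf u^2 * e^(-u) du
=Gamma(3)/3^3=2!/3^3=2/27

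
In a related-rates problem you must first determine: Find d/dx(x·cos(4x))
Product rule: (fg)'=f'g + fg'
f=x, f'=1
g=cos(4x), g'=-4·sin(4x)

Answer: cos(4x) - 4x·sin(4x)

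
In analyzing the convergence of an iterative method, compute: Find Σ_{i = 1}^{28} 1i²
=1·n(n+1)(2n+1)/6=1·28·29·57/6=7714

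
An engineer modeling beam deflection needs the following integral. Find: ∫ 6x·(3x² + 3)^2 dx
Let u = 3x² + 3, du = 6x dx
∫ u^2 du = u^3/3 + C

Answer: (3x² + 3)^3/3 + C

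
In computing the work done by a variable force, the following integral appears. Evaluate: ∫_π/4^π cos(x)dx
Antiderivative: sin(x)
Evaluate at bounds: [sin(1·π)/1] - [sin(1·π/4)/1]
= ((0) - (√2/2))/1 = -√2/2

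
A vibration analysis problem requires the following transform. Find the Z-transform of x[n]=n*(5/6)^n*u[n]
Using the property Z{n*a^n*u[n]}=az/(z-a)^2
With a=5/6: X(z)=(5/6)z/(z - 5/6)^2, |z| > 5/6

Answer: (5/6)z/(z - 5/6)^2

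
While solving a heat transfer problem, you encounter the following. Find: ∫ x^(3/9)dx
Power rule: ∫ x^(1/3) dx=x^(4/3)/(4/3)+C

Answer: (3/4)·x^(4/3)+C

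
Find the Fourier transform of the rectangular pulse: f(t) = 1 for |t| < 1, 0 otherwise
F(omega)=integral from -1 to 1 of e^(-j * omega * t) dt
=2 * sin(1 * omega)/omega=2 * sinc(1 * omega/pi)

Answer: 2 * sin(1 * omega)/omega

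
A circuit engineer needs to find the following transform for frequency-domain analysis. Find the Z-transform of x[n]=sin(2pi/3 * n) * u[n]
Z{sin(w0*n)*u[n]} = z*sin(w0)/(z^2 - 2z*cos(w0) + 1)
With w0 = 2pi/3: X(z) = z*sin(2pi/3)/(z^2 - 2z*cos(2pi/3) + 1)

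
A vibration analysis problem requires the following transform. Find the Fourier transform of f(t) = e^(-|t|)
Using the standard pair: F{e^(-a|t|)}=2a/(a^2 + omega^2)
With a=1: F(omega)=2/(1 + omega^2)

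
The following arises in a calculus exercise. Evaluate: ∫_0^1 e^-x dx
Antiderivative: -e^-x
Evaluate: -(e^-1 - 1)

Answer: (e^-1 - 1)/(-1)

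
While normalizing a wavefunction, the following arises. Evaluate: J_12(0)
J_n(0) = 0 for all n > 0 (Bessel function of first kind)
J_12(0) = 0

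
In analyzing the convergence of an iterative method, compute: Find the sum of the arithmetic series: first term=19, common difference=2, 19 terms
Last term: a_n=19 + (19 - 1)·2=55
Sum=n(a_1 + a_n)/2=19(19 + 55)/2=703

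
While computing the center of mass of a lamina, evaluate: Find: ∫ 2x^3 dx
Using power rule: ∫ 2x^3 dx = 2/4 x^4+C = (1/2)x^4+C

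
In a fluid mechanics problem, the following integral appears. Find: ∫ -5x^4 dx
Using power rule: ∫ -5x^4 dx=-5/5 x^5+C=-x^5+C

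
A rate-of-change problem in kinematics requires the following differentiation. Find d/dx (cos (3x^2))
Chain rule: d/dx[cos(u)] = -sin(u)·u' where u = 3x^2
u' = 6x

Answer: -6x·sin(3x^2)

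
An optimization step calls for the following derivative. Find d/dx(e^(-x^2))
Chain rule: d/dx[e^u]=e^u · u' where u=-x^2
u'=-2x

Answer: -2x·e^(-x^2)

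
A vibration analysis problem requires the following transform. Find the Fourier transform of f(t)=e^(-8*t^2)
The Fourier transform of a Gaussian e^(-a * t^2) is sqrt(pi/a) * e^(-omega^2/(4a)).
With a=8: F(omega)=sqrt(pi/8) * e^(-omega^2/32)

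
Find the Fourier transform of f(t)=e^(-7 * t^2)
The Fourier transform of a Gaussian e^(-a * t^2) is sqrt(pi/a) * e^(-omega^2/(4a)).
With a=7: F(omega)=sqrt(pi/7) * e^(-omega^2/28)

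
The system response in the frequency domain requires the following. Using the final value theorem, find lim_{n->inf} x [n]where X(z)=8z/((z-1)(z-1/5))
Final value theorem: lim x[n]=lim_{z->1} (z-1)*X(z)
(z-1)*X(z)=8z/(z-1/5)
As z->1: 8/(1 - 1/5)=8/(4/5)=10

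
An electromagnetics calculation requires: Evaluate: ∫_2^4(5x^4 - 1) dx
Step 1: Find antiderivative F(x)=x^5 - x
Step 2: F(4) - F(2)=1020 - (30)=990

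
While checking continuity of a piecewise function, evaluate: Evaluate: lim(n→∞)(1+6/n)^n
This is the definition of e^6: lim(1+6/n)^n=e^6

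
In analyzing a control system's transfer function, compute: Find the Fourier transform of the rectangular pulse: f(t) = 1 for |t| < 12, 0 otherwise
F(omega) = integral from -12 to 12 of e^(-j*omega*t) dt
= 2*sin(12*omega)/omega = 24*sinc(12*omega/pi)

Answer: 2*sin(12*omega)/omega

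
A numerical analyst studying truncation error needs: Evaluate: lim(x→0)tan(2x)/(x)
tan(u) ≈ u for small u:
tan(2x)/(x) ≈ 2x/(x) = 2/1

Answer: 2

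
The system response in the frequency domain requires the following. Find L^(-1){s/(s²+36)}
L^(-1){s/(s²+w²)}=cos(wt)
Here w=6

Answer: cos(6t)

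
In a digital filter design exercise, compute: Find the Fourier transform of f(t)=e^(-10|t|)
Using the standard pair: F{e^(-a|t|)}=2a/(a^2+omega^2)
With a=10: F(omega)=20/(100+omega^2)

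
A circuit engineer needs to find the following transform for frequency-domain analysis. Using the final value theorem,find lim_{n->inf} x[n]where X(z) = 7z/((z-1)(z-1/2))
Final value theorem: lim x[n] = lim_{z->1} (z-1)*X(z)
(z-1)*X(z) = 7z/(z-1/2)
As z->1: 7/(1 - 1/2) = 7/(1/2) = 14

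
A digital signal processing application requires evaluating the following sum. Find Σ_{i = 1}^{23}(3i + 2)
=3·Σ i + 2·23=3·276 + 46=874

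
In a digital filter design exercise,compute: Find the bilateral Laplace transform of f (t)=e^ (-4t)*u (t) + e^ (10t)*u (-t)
For e^(-4t) * u(t): L=1/(s+4), Re(s) > -4
For e^(10t) * u(-t): L=-1/(s-10), Re(s) < 10
Combined: F(s)=1/(s+4)-1/(s-10), -4 < Re(s) < 10

Answer: 1/(s+4)-1/(s-10), ROC: -4 < Re(s) < 10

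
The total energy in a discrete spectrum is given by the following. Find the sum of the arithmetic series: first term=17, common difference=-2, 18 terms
Last term: a_n=17+(18-1)·-2=-17
Sum=n(a_1+a_n)/2=18(17+(-17))/2=0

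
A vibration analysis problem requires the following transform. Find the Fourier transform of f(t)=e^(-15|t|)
Using the standard pair: F{e^(-a|t|)} = 2a/(a^2 + omega^2)
With a = 15: F(omega) = 30/(225 + omega^2)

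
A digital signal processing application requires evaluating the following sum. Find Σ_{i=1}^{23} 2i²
= 2·n(n+1)(2n+1)/6 = 2·23·24·47/6 = 8648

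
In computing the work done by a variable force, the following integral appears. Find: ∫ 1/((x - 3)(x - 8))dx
Partial fractions: 1/((x-3)(x-8)) = A/(x-3) + B/(x-8)
A = -1/5, B = 1/5
∫ [-1/5· 1/(x-3) + 1/5· 1/(x-8)] dx
= (1/5)[ln|x-8| - ln|x-3|] + C

Answer: (1/5)·ln|(x-8)/(x-3)| + C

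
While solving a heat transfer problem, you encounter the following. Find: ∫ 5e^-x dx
Since d/dx[e^-x] = - e^-x, we get -5e^-x+C

Answer: -5e^-x+C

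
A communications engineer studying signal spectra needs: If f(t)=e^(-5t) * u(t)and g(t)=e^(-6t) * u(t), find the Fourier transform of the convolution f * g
By the convolution theorem: F{f * g}=F(omega) * G(omega)
F(omega)=1/(5 + j * omega), G(omega)=1/(6 + j * omega)
F{f * g}=1/((5 + j * omega)(6 + j * omega))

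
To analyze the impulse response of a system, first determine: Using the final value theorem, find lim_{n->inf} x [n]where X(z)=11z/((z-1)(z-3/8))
Final value theorem: lim x[n] = lim_{z->1} (z-1) * X(z)
(z-1) * X(z) = 11z/(z-3/8)
As z->1: 11/(1-3/8) = 11/(5/8) = 88/5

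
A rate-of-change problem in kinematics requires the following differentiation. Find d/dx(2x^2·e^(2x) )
Product rule: (fg)'=f'g + fg'
f=2x^2, f'=4x
g=e^(2x), g'=2·e^(2x)

Answer: 4x·e^(2x) + 4x^2·e^(2x)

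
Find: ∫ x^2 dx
Using power rule: ∫ x^2 dx = 1/3 x^3+C = (1/3)x^3+C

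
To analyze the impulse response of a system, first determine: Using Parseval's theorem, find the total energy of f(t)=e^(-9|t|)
Parseval's theorem: E=integral |f(t)|^2 dt=(1/2pi) integral |F(omega)|^2 domega
E=integral_{-inf}^{inf} e^(-18|t|) dt=2*integral_0^inf e^(-18t) dt=2/(2*9)=1/9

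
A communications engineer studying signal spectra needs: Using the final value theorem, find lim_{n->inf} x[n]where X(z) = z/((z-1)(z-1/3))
Final value theorem: lim x[n]=lim_{z->1} (z-1)*X(z)
(z-1)*X(z)=z/(z-1/3)
As z->1: 1/(1-1/3)=1/(2/3)=3/2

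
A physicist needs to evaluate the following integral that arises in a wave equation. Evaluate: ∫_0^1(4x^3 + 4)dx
Step 1: Find antiderivative F(x)=x^4 + 4x
Step 2: F(1) - F(0)=5 - (0)=5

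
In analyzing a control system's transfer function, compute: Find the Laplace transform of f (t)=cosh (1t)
L{cosh(at)}=s/(s²-a²)
L{cosh(1t)}=s/(s²-1)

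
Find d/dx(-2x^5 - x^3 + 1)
Power rule: d/dx(ax^n) = n·a·x^(n-1)
Term by term: -10·x^4 - 3·x^2

Answer: -10x^4 - 3x^2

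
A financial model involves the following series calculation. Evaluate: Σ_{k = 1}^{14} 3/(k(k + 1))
Partial fractions: 3/(k(k + 1))=3/k - 3/(k + 1)
Telescoping sum: 3(1 - 1/15)=3·14/15

Answer: 14/5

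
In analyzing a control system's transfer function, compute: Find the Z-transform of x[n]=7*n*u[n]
Z{n * u[n]} = z/(z-1)^2
By linearity: Z{7 * n * u[n]} = 7z/(z-1)^2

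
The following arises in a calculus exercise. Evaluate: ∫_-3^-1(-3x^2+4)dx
Step 1: Find antiderivative F(x) = -x^3+4x
Step 2: F(-1) - F(-3) = -3 - (15) = -18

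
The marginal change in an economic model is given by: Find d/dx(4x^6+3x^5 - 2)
Power rule: d/dx(ax^n)=n·a·x^(n-1)
Term by term: 24·x^5+15·x^4

Answer: 24x^5+15x^4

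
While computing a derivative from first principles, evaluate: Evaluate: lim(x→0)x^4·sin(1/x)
Squeeze theorem: -|x^4| ≤ x^4·sin(1/x) ≤ |x^4|
Since x^4 → 0 as x → 0, by squeeze theorem the limit is 0

Answer: 0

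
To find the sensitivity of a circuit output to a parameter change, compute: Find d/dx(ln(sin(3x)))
Chain rule: d/dx[ln(u)] = u'/u where u = sin(3x)
u' = 3cos(3x)

Answer: (3cos(3x))/(sin(3x))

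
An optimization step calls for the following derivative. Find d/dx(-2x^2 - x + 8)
Power rule: d/dx(ax^n) = n·a·x^(n-1)
Term by term: -4·x - 1

Answer: -4x - 1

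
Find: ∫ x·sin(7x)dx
By parts: u=x, dv=sin(7x) dx
du=dx, v=-cos(7x)/7
=-x·cos(7x)/7 + sin(7x)/7² + C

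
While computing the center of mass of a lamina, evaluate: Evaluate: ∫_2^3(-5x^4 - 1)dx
Step 1: Find antiderivative F(x)=-x^5 - x
Step 2: F(3) - F(2)=-246 - (-34)=-212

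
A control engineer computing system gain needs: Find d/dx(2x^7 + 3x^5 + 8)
Power rule: d/dx(ax^n) = n·a·x^(n-1)
Term by term: 14·x^6+15·x^4

Answer: 14x^6+15x^4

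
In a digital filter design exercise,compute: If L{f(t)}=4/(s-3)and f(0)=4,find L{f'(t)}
L{f'(t)} = s·F(s) - f(0) = 4s/(s-3) - 4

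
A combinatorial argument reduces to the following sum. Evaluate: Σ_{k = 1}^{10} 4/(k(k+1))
Partial fractions: 4/(k(k+1))=4/k - 4/(k+1)
Telescoping sum: 4(1-1/11)=4·10/11

Answer: 40/11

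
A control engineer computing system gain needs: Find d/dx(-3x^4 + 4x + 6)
Power rule: d/dx(ax^n)=n·a·x^(n-1)
Term by term: -12·x^3+4

Answer: -12x^3+4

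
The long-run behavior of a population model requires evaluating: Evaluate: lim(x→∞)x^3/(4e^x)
Apply L'Hôpital 3 times (∞/∞ each time):
Eventually get 3!/(4e^x) → 0

Answer: 0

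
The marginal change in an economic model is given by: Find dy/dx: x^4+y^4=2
Differentiate: 4x^3 + 4y^3·(dy/dx)=0
dy/dx=-4x^3/(4y^3)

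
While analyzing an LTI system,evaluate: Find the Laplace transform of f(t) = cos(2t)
L{cos(wt)} = s/(s² + w²)
L{cos(2t)} = s/(s² + 4)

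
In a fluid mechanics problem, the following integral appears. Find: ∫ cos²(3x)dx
Using identity cos²(u)=(1 + cos(2u))/2:
∫ (1 + cos(6x))/2 dx=x/2 + sin(6x)/12 + C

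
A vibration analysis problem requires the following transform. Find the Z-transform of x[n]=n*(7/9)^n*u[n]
Using the property Z{n * a^n * u[n]} = az/(z-a)^2
With a = 7/9: X(z) = (7/9)z/(z - 7/9)^2, |z| > 7/9

Answer: (7/9)z/(z - 7/9)^2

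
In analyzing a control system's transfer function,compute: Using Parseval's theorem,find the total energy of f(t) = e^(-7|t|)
Parseval's theorem: E=integral |f(t)|^2 dt=(1/2pi) integral |F(omega)|^2 domega
E=integral_{-inf}^{inf} e^(-14|t|) dt=2*integral_0^inf e^(-14t) dt=2/(2*7)=1/7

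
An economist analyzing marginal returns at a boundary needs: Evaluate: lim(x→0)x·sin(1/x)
Squeeze theorem: -|x| ≤ x·sin(1/x) ≤ |x|
Since x → 0 as x → 0, by squeeze theorem the limit is 0

Answer: 0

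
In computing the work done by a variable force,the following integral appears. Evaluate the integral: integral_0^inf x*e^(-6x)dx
This is a Gamma integral. Substitute u=6x (du=6 dx):
integral_0^inf x * e^(-6x) dx=(1/6^2) integral_0^inf u^1 * e^(-u) du
=Gamma(2)/6^2=1!/6^2=1/36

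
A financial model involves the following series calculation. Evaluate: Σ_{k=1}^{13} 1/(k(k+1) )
Partial fractions: 1/(k(k+1))=1/k - 1/(k+1)
Telescoping sum: 1(1-1/14)=1·13/14

Answer: 13/14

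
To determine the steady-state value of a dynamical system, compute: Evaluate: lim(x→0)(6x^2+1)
Polynomial is continuous, so substitute x = 0:
6·0^2+1 = 1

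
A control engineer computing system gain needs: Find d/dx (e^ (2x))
Chain rule: d/dx[e^u] = e^u · u' where u = 2x
u' = 2

Answer: 2·e^(2x)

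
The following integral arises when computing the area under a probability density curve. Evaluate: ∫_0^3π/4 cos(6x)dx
Antiderivative: sin(6x)/6
Evaluate at bounds: [sin(6·3π/4)/6] - [sin(6·0)/6]
= ((1) - (0))/6 = 1/6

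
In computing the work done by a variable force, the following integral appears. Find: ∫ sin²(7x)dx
Using identity sin²(u) = (1 - cos(2u))/2:
∫ (1 - cos(14x))/2 dx = x/2 - sin(14x)/28+C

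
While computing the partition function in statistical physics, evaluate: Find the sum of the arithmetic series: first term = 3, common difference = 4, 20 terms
Last term: a_n=3+(20-1)·4=79
Sum=n(a_1+a_n)/2=20(3+79)/2=820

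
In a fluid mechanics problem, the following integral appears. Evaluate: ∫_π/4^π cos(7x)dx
Antiderivative: sin(7x)/7
Evaluate at bounds: [sin(7·π)/7] - [sin(7·π/4)/7]
=((0) - (-√2/2))/7=√2/14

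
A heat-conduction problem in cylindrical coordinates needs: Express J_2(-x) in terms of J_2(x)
For integer n: J_n(-x)=(-1)^n J_n(x)
With n=2: J_2(-x)=(-1)^2 J_2(x)=J_2(x)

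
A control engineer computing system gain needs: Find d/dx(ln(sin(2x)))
Chain rule: d/dx[ln(u)]=u'/u where u=sin(2x)
u'=2cos(2x)

Answer: (2cos(2x))/(sin(2x))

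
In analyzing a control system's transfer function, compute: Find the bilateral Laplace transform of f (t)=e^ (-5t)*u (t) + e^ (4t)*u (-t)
For e^(-5t)*u(t): L = 1/(s + 5), Re(s) > -5
For e^(4t)*u(-t): L = -1/(s-4), Re(s) < 4
Combined: F(s) = 1/(s + 5) - 1/(s-4), -5 < Re(s) < 4

Answer: 1/(s + 5) - 1/(s-4), ROC: -5 < Re(s) < 4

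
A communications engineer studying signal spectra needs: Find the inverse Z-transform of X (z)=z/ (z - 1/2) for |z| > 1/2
Standard pair: z/(z-a) <-> a^n*u[n] for causal signals
With a = 1/2: x[n] = (1/2)^n*u[n]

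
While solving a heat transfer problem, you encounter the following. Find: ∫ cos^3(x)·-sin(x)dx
Let u=cos(x), du=-sin(x) dx
∫ u^3 du=u^4/4 + C

Answer: cos^4(x)/4 + C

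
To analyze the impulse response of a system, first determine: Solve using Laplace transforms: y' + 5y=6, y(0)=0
Take L of both sides: sY(s)-0+5Y(s) = 6/s
Y(s)(s+5) = 6/s+0
Y(s) = 6/(s(s+5))+0/(s+5)
Partial fractions: 6/(s(s+5)) = (6/5)/s - (6/5)/(s+5)
So Y(s) = (6/5)/s - (6/5)/(s+5)
Inverse transform (L^(-1){1/s} = 1, L^(-1){1/(s+5)} = e^(-5t)):

Answer: y(t) = 6/5 - (6/5)·e^(-5t)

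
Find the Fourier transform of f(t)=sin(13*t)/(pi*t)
sin(W * t)/(pi * t)=(W/pi) * sinc(W * t/pi) is the impulse response of the ideal low-pass filter with cutoff W (here W=13).
Its Fourier transform is a rectangular function:
F(omega)=1 for |omega| < 13, 0 otherwise

Answer: rect(omega/26) [i.e., 1 for |omega| < 13, 0 otherwise]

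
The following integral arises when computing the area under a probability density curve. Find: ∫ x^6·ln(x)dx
By parts: u = ln(x), dv = x^6 dx
du = 1/x dx, v = x^7/7
= x^7·ln(x)/7 - ∫ x^6/7 dx
= x^7·ln(x)/7 - x^7/49 + C

Answer: x^7(ln(x)/7 - 1/49) + C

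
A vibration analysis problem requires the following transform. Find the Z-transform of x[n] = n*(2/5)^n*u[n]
Using the property Z{n*a^n*u[n]} = az/(z-a)^2
With a = 2/5: X(z) = (2/5)z/(z - 2/5)^2, |z| > 2/5

Answer: (2/5)z/(z - 2/5)^2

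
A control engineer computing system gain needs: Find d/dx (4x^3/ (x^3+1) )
Quotient rule: (f/g)'=(f'g - fg')/g²
f=4x^3, f'=12x^2
g=x^3+1, g'=3x^2

Answer: (12x^2·(x^3+1)-12x^5)/(x^3+1)²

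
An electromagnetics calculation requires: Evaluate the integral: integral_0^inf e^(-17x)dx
integral_0^inf e^(-17x) dx = [-1/17*e^(-17x)]_0^inf
= 0 - (-1/17) = 1/17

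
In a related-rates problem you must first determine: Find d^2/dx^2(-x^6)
Apply power rule 2 times:
d^1: -6x^5
d^2: -30x^4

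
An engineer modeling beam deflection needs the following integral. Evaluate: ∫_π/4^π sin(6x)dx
Antiderivative: -cos(6x)/6
Evaluate at bounds: [-cos(6·π)/6] - [-cos(6·π/4)/6]
=(-(1)+(0))/6=-1/6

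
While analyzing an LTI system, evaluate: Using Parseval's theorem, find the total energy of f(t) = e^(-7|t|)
Parseval's theorem: E = integral |f(t)|^2 dt = (1/2pi) integral |F(omega)|^2 domega
E = integral_{-inf}^{inf} e^(-14|t|) dt = 2*integral_0^inf e^(-14t) dt = 2/(2*7) = 1/7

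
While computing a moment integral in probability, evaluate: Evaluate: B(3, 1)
B(x,y) = Γ(x)Γ(y)/Γ(x+y) = (x-1)!(y-1)!/(x+y-1)!
B(3,1) = 2!·0!/3! = 1/3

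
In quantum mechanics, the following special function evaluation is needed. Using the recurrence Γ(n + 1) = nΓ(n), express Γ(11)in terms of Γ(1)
Γ(11)=10Γ(10)=10·9Γ(9)=...=10!·Γ(1)=3628800·Γ(1)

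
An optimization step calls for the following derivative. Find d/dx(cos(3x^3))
Chain rule: d/dx[cos(u)] = -sin(u)·u' where u = 3x^3
u' = 9x^2

Answer: -9x^2·sin(3x^3)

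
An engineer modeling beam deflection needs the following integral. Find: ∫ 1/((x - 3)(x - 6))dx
Partial fractions: 1/((x-3)(x-6))=A/(x-3) + B/(x-6)
A=-1/3, B=1/3
∫ [-1/3· 1/(x-3) + 1/3· 1/(x-6)] dx
=(1/3)[ln|x-6| - ln|x-3|] + C

Answer: (1/3)·ln|(x-6)/(x-3)| + C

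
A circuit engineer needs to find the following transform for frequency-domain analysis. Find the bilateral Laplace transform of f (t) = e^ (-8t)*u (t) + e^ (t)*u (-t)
For e^(-8t)*u(t): L = 1/(s + 8), Re(s) > -8
For e^(t)*u(-t): L = -1/(s-1), Re(s) < 1
Combined: F(s) = 1/(s + 8) - 1/(s-1), -8 < Re(s) < 1

Answer: 1/(s + 8) - 1/(s-1), ROC: -8 < Re(s) < 1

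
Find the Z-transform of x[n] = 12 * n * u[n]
Z{n*u[n]}=z/(z-1)^2
By linearity: Z{12*n*u[n]}=12z/(z-1)^2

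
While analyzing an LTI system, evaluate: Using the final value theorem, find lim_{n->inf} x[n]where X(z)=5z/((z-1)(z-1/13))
Final value theorem: lim x[n] = lim_{z->1} (z-1)*X(z)
(z-1)*X(z) = 5z/(z-1/13)
As z->1: 5/(1-1/13) = 5/(12/13) = 65/12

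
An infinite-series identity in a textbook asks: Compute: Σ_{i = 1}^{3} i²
Using formula: Σ i^2=n(n+1)(2n+1)/6=3·4·7/6=14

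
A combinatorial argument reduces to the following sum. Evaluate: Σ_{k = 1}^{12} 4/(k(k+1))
Partial fractions: 4/(k(k+1)) = 4/k - 4/(k+1)
Telescoping sum: 4(1-1/13) = 4·12/13

Answer: 48/13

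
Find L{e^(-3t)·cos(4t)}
First shifting: L{e^(at)f(t)} = F(s-a)
L{cos(4t)} = s/(s² + 16)
Shift: (s + 3)/((s + 3)² + 16)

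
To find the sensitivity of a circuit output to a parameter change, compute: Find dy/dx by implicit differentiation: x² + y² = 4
Differentiate both sides: 2x+2y·(dy/dx) = 0
Solve: dy/dx = -2x/(2y) = -x/y

Answer: dy/dx = -x/y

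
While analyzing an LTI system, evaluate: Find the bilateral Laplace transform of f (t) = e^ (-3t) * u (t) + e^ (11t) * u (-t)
For e^(-3t)*u(t): L=1/(s+3), Re(s) > -3
For e^(11t)*u(-t): L=-1/(s-11), Re(s) < 11
Combined: F(s)=1/(s+3)-1/(s-11), -3 < Re(s) < 11

Answer: 1/(s+3)-1/(s-11), ROC: -3 < Re(s) < 11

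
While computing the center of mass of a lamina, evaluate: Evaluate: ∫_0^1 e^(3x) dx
Antiderivative: (1/3)e^(3x)
Evaluate: (1/3)(e^3 - 1)

Answer: (e^3 - 1)/3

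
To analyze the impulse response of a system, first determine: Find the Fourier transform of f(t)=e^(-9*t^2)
The Fourier transform of a Gaussian e^(-a * t^2) is sqrt(pi/a) * e^(-omega^2/(4a)).
With a=9: F(omega)=sqrt(pi)/3 * e^(-omega^2/36)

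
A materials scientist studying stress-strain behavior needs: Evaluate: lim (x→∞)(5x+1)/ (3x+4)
Divide numerator and denominator by x:
lim (5 + 1/x)/(3 + 4/x)=5/3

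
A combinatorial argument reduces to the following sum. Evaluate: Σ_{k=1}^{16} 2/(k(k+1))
Partial fractions: 2/(k(k+1))=2/k - 2/(k+1)
Telescoping sum: 2(1-1/17)=2·16/17

Answer: 32/17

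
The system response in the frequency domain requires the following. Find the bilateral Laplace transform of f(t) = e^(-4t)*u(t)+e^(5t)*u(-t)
For e^(-4t)*u(t): L = 1/(s + 4), Re(s) > -4
For e^(5t)*u(-t): L = -1/(s-5), Re(s) < 5
Combined: F(s) = 1/(s + 4) - 1/(s-5), -4 < Re(s) < 5

Answer: 1/(s + 4) - 1/(s-5), ROC: -4 < Re(s) < 5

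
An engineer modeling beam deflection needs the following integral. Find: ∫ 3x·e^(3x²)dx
Let u=3x², du=6x dx
∫ (1/2)e^u du=e^u/2 + C

Answer: e^(3x²)/2 + C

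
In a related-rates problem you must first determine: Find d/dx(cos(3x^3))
Chain rule: d/dx[cos(u)]=-sin(u)·u' where u=3x^3
u'=9x^2

Answer: -9x^2·sin(3x^3)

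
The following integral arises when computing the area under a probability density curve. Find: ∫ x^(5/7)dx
Power rule: ∫ x^(5/7) dx = x^(12/7)/(12/7)+C

Answer: (7/12)·x^(12/7)+C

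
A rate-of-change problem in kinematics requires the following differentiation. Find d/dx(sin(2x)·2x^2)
Product rule: (fg)'=f'g+fg'
f=sin(2x), f'=2·cos(2x)
g=2x^2, g'=4x

Answer: 4·cos(2x)·x^2+4·sin(2x)·x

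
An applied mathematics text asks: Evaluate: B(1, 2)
B(x,y)=Γ(x)Γ(y)/Γ(x+y)=(x-1)!(y-1)!/(x+y-1)!
B(1,2)=0!·1!/2!=1/2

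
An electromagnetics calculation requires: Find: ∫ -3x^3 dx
Using power rule: ∫ -3x^3 dx=-3/4 x^4 + C=(-3/4)x^4 + C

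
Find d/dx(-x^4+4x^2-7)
Power rule: d/dx(ax^n)=n·a·x^(n-1)
Term by term: -4·x^3 + 8·x

Answer: -4x^3 + 8x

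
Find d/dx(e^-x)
Chain rule: d/dx[e^u]=e^u · u' where u=-x
u'=-1

Answer: -1·e^-x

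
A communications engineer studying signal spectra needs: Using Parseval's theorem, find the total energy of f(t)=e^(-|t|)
Parseval's theorem: E = integral |f(t)|^2 dt = (1/2pi) integral |F(omega)|^2 domega
E = integral_{-inf}^{inf} e^(-2|t|) dt = 2 * integral_0^inf e^(-2t) dt = 2/(2 * 1) = 1/1

Answer: 1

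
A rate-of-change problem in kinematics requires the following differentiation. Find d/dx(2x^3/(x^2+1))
Quotient rule: (f/g)'=(f'g - fg')/g²
f=2x^3, f'=6x^2
g=x^2 + 1, g'=2x

Answer: (6x^2·(x^2 + 1) - 4x^4)/(x^2 + 1)²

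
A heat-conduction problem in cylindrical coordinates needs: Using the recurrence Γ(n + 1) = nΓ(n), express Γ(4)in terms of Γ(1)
Γ(4) = 3Γ(3) = 3·2Γ(2) = ... = 3!·Γ(1) = 6·Γ(1)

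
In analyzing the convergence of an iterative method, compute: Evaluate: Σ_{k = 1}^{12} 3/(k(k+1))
Partial fractions: 3/(k(k+1))=3/k - 3/(k+1)
Telescoping sum: 3(1-1/13)=3·12/13

Answer: 36/13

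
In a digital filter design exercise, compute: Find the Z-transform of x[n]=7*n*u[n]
Z{n * u[n]}=z/(z-1)^2
By linearity: Z{7 * n * u[n]}=7z/(z-1)^2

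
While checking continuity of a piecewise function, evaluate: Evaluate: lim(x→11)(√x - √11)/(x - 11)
Multiply by conjugate (√x + √11)/(√x + √11):
=(x - 11)/((x - 11)(√x + √11))=1/(√x + √11)
As x → 11: 1/(2√11)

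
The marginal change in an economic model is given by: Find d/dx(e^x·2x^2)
Product rule: (fg)' = f'g + fg'
f = e^x, f' = e^x
g = 2x^2, g' = 4x

Answer: 2·e^x·x^2 + 4·e^x·x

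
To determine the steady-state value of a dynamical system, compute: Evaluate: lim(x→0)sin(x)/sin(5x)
sin(u) ≈ u for small u:
sin(x)/sin(5x) ≈ x/(5x) = 1/5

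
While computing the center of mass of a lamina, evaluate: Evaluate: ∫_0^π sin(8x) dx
Antiderivative: -cos(8x)/8
Evaluate at bounds: [-cos(8·π)/8] - [-cos(8·0)/8]
= (-(1) + (1))/8 = 0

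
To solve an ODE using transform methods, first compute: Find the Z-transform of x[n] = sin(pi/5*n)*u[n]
Z{sin(w0*n)*u[n]}=z*sin(w0)/(z^2 - 2z*cos(w0) + 1)
With w0=pi/5: X(z)=z*sin(pi/5)/(z^2 - 2z*cos(pi/5) + 1)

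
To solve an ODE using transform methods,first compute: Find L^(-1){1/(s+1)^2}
L^(-1){1/(s-a)^n}=t^(n-1)·e^(at)/(n-1)!
Here a=-1, n=2: t^1·e^(-t)/1

Answer: t·e^(-t)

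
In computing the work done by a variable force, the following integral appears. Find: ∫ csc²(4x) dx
Since d/dx[-cot(4x)]=4csc²(4x), integral=-cot(4x)/4+C

Answer: (-1/4)cot(4x)+C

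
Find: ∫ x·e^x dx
Integration by parts: u=x, dv=e^x dx
du=dx, v=e^x
=x·e^x - ∫ e^x dx
=x·e^x - e^x + C

Answer: e^x(x - 1) + C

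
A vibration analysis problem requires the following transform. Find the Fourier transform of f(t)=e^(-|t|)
Using the standard pair: F{e^(-a|t|)} = 2a/(a^2 + omega^2)
With a = 1: F(omega) = 2/(1 + omega^2)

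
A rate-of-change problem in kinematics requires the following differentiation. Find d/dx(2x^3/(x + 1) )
Quotient rule: (f/g)' = (f'g - fg')/g²
f = 2x^3, f' = 6x^2
g = x+1, g' = 1

Answer: (6x^2·(x+1)-2x^3)/(x+1)²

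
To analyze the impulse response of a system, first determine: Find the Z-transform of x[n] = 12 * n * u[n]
Z{n * u[n]}=z/(z-1)^2
By linearity: Z{12 * n * u[n]}=12z/(z-1)^2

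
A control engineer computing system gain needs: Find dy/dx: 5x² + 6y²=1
Differentiate: 10x + 12y·(dy/dx) = 0
dy/dx = -10x/(12y) = -(5/6)·(x/y)

Answer: dy/dx = -(5/6)·(x/y)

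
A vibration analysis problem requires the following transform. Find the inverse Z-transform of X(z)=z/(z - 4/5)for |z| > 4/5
Standard pair: z/(z-a) <-> a^n * u[n] for causal signals
With a = 4/5: x[n] = (4/5)^n * u[n]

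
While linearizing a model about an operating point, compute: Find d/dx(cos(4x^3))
Chain rule: d/dx[cos(u)]=-sin(u)·u' where u=4x^3
u'=12x^2

Answer: -12x^2·sin(4x^3)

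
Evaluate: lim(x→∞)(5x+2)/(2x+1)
Divide numerator and denominator by x:
lim (5 + 2/x)/(2 + 1/x) = 5/2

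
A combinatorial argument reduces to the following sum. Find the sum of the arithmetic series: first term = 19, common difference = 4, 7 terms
Last term: a_n=19 + (7 - 1)·4=43
Sum=n(a_1 + a_n)/2=7(19 + 43)/2=217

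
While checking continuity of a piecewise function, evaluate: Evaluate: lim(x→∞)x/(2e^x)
Apply L'Hôpital 1 times (∞/∞ each time):
Eventually get 1!/(2e^x) → 0

Answer: 0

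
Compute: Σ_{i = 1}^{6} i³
Using formula: Σ i^3=[n(n+1)/2]²=[6·7/2]²=441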